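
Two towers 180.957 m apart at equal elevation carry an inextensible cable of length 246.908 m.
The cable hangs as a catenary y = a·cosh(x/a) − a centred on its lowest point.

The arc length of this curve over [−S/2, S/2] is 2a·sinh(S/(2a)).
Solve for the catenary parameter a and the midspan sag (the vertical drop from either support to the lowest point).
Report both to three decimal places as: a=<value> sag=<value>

a=64.284 sag=74.904

seed: a₀ = √(S³/(24(L−S))) = √(180.957³/(24·65.951)) = 61.185254
iter 1: u=1.478763  f(a)=+7.598e+00  f'(a)=-2.666e+00  a ← 61.185254 − (+7.598e+00/-2.666e+00) = 64.035693
iter 2: u=1.412939  f(a)=+5.632e-01  f'(a)=-2.284e+00  a ← 64.035693 − (+5.632e-01/-2.284e+00) = 64.282313
iter 3: u=1.407518  f(a)=+3.643e-03  f'(a)=-2.254e+00  a ← 64.282313 − (+3.643e-03/-2.254e+00) = 64.283929
iter 4: u=1.407482  f(a)=+1.545e-07  f'(a)=-2.254e+00  a ← 64.283929 − (+1.545e-07/-2.254e+00) = 64.283929
iter 5: u=1.407482  f(a)=-2.842e-14  f'(a)=-2.254e+00  a ← 64.283929 − (-2.842e-14/-2.254e+00) = 64.283929
converged: |Δa| < 1e-12 after 5 iterations
sag = a·(cosh(S/(2a)) − 1) = 64.283929·(cosh(1.407482) − 1) = 74.904122
T_max/T_min = cosh(S/(2a)) = 2.165208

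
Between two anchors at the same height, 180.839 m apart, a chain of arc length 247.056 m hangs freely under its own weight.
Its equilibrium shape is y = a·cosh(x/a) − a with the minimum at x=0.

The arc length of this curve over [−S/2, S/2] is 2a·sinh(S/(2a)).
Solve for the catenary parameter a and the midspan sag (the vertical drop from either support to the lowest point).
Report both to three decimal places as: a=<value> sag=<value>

seed: a₀ = √(S³/(24(L−S))) = √(180.839³/(24·66.217)) = 61.002520
iter 1: u=1.482226  f(a)=+7.666e+00  f'(a)=-2.687e+00  a ← 61.002520 − (+7.666e+00/-2.687e+00) = 63.855713
iter 2: u=1.415997  f(a)=+5.707e-01  f'(a)=-2.300e+00  a ← 63.855713 − (+5.707e-01/-2.300e+00) = 64.103775
iter 3: u=1.410518  f(a)=+3.724e-03  f'(a)=-2.271e+00  a ← 64.103775 − (+3.724e-03/-2.271e+00) = 64.105415
iter 4: u=1.410481  f(a)=+1.609e-07  f'(a)=-2.270e+00  a ← 64.105415 − (+1.609e-07/-2.270e+00) = 64.105415
iter 5: u=1.410481  f(a)=+0.000e+00  f'(a)=-2.270e+00  a ← 64.105415 − (+0.000e+00/-2.270e+00) = 64.105415
converged: |Δa| < 1e-12 after 5 iterations
sag = a·(cosh(S/(2a)) − 1) = 64.105415·(cosh(1.410481) − 1) = 75.065958
T_max/T_min = cosh(S/(2a)) = 2.170977

a=64.105 sag=75.066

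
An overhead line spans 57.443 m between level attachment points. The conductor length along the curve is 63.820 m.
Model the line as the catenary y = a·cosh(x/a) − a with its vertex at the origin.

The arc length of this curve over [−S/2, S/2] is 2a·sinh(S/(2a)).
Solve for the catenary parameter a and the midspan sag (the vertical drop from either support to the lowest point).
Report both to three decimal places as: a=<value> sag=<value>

seed: a₀ = √(S³/(24(L−S))) = √(57.443³/(24·6.377)) = 35.191829
iter 1: u=0.816141  f(a)=+2.158e-01  f'(a)=-3.871e-01  a ← 35.191829 − (+2.158e-01/-3.871e-01) = 35.749209
iter 2: u=0.803416  f(a)=+5.233e-03  f'(a)=-3.686e-01  a ← 35.749209 − (+5.233e-03/-3.686e-01) = 35.763408
iter 3: u=0.803097  f(a)=+3.248e-06  f'(a)=-3.681e-01  a ← 35.763408 − (+3.248e-06/-3.681e-01) = 35.763417
iter 4: u=0.803097  f(a)=+1.236e-12  f'(a)=-3.681e-01  a ← 35.763417 − (+1.236e-12/-3.681e-01) = 35.763417
converged: |Δa| < 1e-12 after 4 iterations
sag = a·(cosh(S/(2a)) − 1) = 35.763417·(cosh(0.803097) − 1) = 12.166429
T_max/T_min = cosh(S/(2a)) = 1.340192

a=35.763 sag=12.166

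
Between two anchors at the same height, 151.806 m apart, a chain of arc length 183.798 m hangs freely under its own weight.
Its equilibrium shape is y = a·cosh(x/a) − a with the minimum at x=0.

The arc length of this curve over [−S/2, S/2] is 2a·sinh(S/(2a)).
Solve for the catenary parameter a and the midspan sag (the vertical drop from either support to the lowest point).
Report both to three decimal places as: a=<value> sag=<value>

seed: a₀ = √(S³/(24(L−S))) = √(151.806³/(24·31.992)) = 67.500515
iter 1: u=1.124480  f(a)=+2.085e+00  f'(a)=-1.073e+00  a ← 67.500515 − (+2.085e+00/-1.073e+00) = 69.442742
iter 2: u=1.093030  f(a)=+9.336e-02  f'(a)=-9.791e-01  a ← 69.442742 − (+9.336e-02/-9.791e-01) = 69.538091
iter 3: u=1.091531  f(a)=+2.067e-04  f'(a)=-9.748e-01  a ← 69.538091 − (+2.067e-04/-9.748e-01) = 69.538303
iter 4: u=1.091528  f(a)=+1.018e-09  f'(a)=-9.748e-01  a ← 69.538303 − (+1.018e-09/-9.748e-01) = 69.538303
iter 5: u=1.091528  f(a)=-2.842e-14  f'(a)=-9.748e-01  a ← 69.538303 − (-2.842e-14/-9.748e-01) = 69.538303
converged: |Δa| < 1e-12 after 5 iterations
sag = a·(cosh(S/(2a)) − 1) = 69.538303·(cosh(1.091528) − 1) = 45.704926
T_max/T_min = cosh(S/(2a)) = 1.657263

a=69.538 sag=45.705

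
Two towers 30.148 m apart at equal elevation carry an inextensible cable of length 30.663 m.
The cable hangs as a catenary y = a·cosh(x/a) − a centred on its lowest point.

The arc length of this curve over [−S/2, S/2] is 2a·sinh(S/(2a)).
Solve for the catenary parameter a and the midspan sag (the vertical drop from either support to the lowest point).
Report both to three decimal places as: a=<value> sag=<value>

a=47.205 sag=2.427

seed: a₀ = √(S³/(24(L−S))) = √(30.148³/(24·0.515)) = 47.084561
iter 1: u=0.320147  f(a)=+2.646e-03  f'(a)=-2.210e-02  a ← 47.084561 − (+2.646e-03/-2.210e-02) = 47.204272
iter 2: u=0.319336  f(a)=+1.012e-05  f'(a)=-2.193e-02  a ← 47.204272 − (+1.012e-05/-2.193e-02) = 47.204733
iter 3: u=0.319332  f(a)=+1.495e-10  f'(a)=-2.193e-02  a ← 47.204733 − (+1.495e-10/-2.193e-02) = 47.204733
iter 4: u=0.319332  f(a)=-3.553e-15  f'(a)=-2.193e-02  a ← 47.204733 − (-3.553e-15/-2.193e-02) = 47.204733
converged: |Δa| < 1e-12 after 4 iterations
sag = a·(cosh(S/(2a)) − 1) = 47.204733·(cosh(0.319332) − 1) = 2.427330
T_max/T_min = cosh(S/(2a)) = 1.051421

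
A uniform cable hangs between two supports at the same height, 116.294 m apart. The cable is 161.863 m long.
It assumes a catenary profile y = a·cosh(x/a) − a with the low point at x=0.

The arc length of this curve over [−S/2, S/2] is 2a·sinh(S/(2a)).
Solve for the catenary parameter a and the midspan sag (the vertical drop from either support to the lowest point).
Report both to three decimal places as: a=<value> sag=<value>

a=39.977 sag=50.290

seed: a₀ = √(S³/(24(L−S))) = √(116.294³/(24·45.569)) = 37.922381
iter 1: u=1.533316  f(a)=+5.667e+00  f'(a)=-3.018e+00  a ← 37.922381 − (+5.667e+00/-3.018e+00) = 39.800075
iter 2: u=1.460977  f(a)=+4.481e-01  f'(a)=-2.558e+00  a ← 39.800075 − (+4.481e-01/-2.558e+00) = 39.975245
iter 3: u=1.454575  f(a)=+3.333e-03  f'(a)=-2.520e+00  a ← 39.975245 − (+3.333e-03/-2.520e+00) = 39.976568
iter 4: u=1.454527  f(a)=+1.874e-07  f'(a)=-2.520e+00  a ← 39.976568 − (+1.874e-07/-2.520e+00) = 39.976568
iter 5: u=1.454527  f(a)=-2.842e-14  f'(a)=-2.520e+00  a ← 39.976568 − (-2.842e-14/-2.520e+00) = 39.976568
converged: |Δa| < 1e-12 after 5 iterations
sag = a·(cosh(S/(2a)) − 1) = 39.976568·(cosh(1.454527) − 1) = 50.289891
T_max/T_min = cosh(S/(2a)) = 2.257984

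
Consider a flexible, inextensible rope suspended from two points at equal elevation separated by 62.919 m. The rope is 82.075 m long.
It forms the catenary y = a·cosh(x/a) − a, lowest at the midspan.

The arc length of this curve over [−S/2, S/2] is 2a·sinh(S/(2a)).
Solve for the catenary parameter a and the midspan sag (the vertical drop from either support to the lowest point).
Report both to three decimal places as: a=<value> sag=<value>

seed: a₀ = √(S³/(24(L−S))) = √(62.919³/(24·19.156)) = 23.276339
iter 1: u=1.351566  f(a)=+1.828e+00  f'(a)=-1.967e+00  a ← 23.276339 − (+1.828e+00/-1.967e+00) = 24.205556
iter 2: u=1.299681  f(a)=+1.151e-01  f'(a)=-1.726e+00  a ← 24.205556 − (+1.151e-01/-1.726e+00) = 24.272260
iter 3: u=1.296109  f(a)=+5.250e-04  f'(a)=-1.710e+00  a ← 24.272260 − (+5.250e-04/-1.710e+00) = 24.272567
iter 4: u=1.296093  f(a)=+1.102e-08  f'(a)=-1.710e+00  a ← 24.272567 − (+1.102e-08/-1.710e+00) = 24.272567
iter 5: u=1.296093  f(a)=-1.421e-14  f'(a)=-1.710e+00  a ← 24.272567 − (-1.421e-14/-1.710e+00) = 24.272567
converged: |Δa| < 1e-12 after 5 iterations
sag = a·(cosh(S/(2a)) − 1) = 24.272567·(cosh(1.296093) − 1) = 23.405876
T_max/T_min = cosh(S/(2a)) = 1.964293

a=24.273 sag=23.406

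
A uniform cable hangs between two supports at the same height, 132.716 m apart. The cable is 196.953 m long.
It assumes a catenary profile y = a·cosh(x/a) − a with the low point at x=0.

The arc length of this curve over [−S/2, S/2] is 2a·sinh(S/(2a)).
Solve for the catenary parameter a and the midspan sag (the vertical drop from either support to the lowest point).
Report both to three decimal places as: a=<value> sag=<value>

a=41.501 sag=65.363

seed: a₀ = √(S³/(24(L−S))) = √(132.716³/(24·64.237)) = 38.939169
iter 1: u=1.704145  f(a)=+9.999e+00  f'(a)=-4.362e+00  a ← 38.939169 − (+9.999e+00/-4.362e+00) = 41.231299
iter 2: u=1.609408  f(a)=+9.509e-01  f'(a)=-3.569e+00  a ← 41.231299 − (+9.509e-01/-3.569e+00) = 41.497747
iter 3: u=1.599075  f(a)=+1.060e-02  f'(a)=-3.490e+00  a ← 41.497747 − (+1.060e-02/-3.490e+00) = 41.500783
iter 4: u=1.598958  f(a)=+1.348e-06  f'(a)=-3.489e+00  a ← 41.500783 − (+1.348e-06/-3.489e+00) = 41.500784
iter 5: u=1.598958  f(a)=+0.000e+00  f'(a)=-3.489e+00  a ← 41.500784 − (+0.000e+00/-3.489e+00) = 41.500784
converged: |Δa| < 1e-12 after 5 iterations
sag = a·(cosh(S/(2a)) − 1) = 41.500784·(cosh(1.598958) − 1) = 65.363317
T_max/T_min = cosh(S/(2a)) = 2.574990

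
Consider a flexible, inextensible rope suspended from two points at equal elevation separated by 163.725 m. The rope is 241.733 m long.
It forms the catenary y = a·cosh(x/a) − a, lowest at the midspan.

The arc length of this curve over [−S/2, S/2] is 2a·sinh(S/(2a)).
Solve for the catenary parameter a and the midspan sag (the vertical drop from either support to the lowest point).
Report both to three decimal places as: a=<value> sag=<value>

seed: a₀ = √(S³/(24(L−S))) = √(163.725³/(24·78.008)) = 48.416936
iter 1: u=1.690782  f(a)=+1.194e+01  f'(a)=-4.243e+00  a ← 48.416936 − (+1.194e+01/-4.243e+00) = 51.231195
iter 2: u=1.597903  f(a)=+1.120e+00  f'(a)=-3.481e+00  a ← 51.231195 − (+1.120e+00/-3.481e+00) = 51.553015
iter 3: u=1.587928  f(a)=+1.211e-02  f'(a)=-3.406e+00  a ← 51.553015 − (+1.211e-02/-3.406e+00) = 51.556572
iter 4: u=1.587819  f(a)=+1.451e-06  f'(a)=-3.405e+00  a ← 51.556572 − (+1.451e-06/-3.405e+00) = 51.556572
iter 5: u=1.587819  f(a)=+2.842e-14  f'(a)=-3.405e+00  a ← 51.556572 − (+2.842e-14/-3.405e+00) = 51.556572
converged: |Δa| < 1e-12 after 5 iterations
sag = a·(cosh(S/(2a)) − 1) = 51.556572·(cosh(1.587819) − 1) = 79.846590
T_max/T_min = cosh(S/(2a)) = 2.548718

a=51.557 sag=79.847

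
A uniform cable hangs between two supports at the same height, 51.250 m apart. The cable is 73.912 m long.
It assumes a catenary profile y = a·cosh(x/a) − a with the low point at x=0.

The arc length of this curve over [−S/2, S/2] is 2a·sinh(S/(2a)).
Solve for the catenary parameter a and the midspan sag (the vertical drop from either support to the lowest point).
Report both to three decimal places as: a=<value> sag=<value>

seed: a₀ = √(S³/(24(L−S))) = √(51.250³/(24·22.662)) = 15.732077
iter 1: u=1.628838  f(a)=+3.203e+00  f'(a)=-3.721e+00  a ← 15.732077 − (+3.203e+00/-3.721e+00) = 16.592848
iter 2: u=1.544340  f(a)=+2.817e-01  f'(a)=-3.093e+00  a ← 16.592848 − (+2.817e-01/-3.093e+00) = 16.683915
iter 3: u=1.535910  f(a)=+2.642e-03  f'(a)=-3.035e+00  a ← 16.683915 − (+2.642e-03/-3.035e+00) = 16.684786
iter 4: u=1.535830  f(a)=+2.373e-07  f'(a)=-3.035e+00  a ← 16.684786 − (+2.373e-07/-3.035e+00) = 16.684786
iter 5: u=1.535830  f(a)=-1.421e-14  f'(a)=-3.035e+00  a ← 16.684786 − (-1.421e-14/-3.035e+00) = 16.684786
converged: |Δa| < 1e-12 after 5 iterations
sag = a·(cosh(S/(2a)) − 1) = 16.684786·(cosh(1.535830) − 1) = 23.863063
T_max/T_min = cosh(S/(2a)) = 2.430229

a=16.685 sag=23.863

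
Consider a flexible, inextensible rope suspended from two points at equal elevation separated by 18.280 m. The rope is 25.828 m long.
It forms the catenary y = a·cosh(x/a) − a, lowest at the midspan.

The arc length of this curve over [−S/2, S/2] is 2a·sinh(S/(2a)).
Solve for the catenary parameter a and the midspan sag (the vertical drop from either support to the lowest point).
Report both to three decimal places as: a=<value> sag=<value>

a=6.137 sag=8.161

seed: a₀ = √(S³/(24(L−S))) = √(18.280³/(24·7.548)) = 5.806878
iter 1: u=1.573995  f(a)=+9.921e-01  f'(a)=-3.303e+00  a ← 5.806878 − (+9.921e-01/-3.303e+00) = 6.107200
iter 2: u=1.496594  f(a)=+8.216e-02  f'(a)=-2.777e+00  a ← 6.107200 − (+8.216e-02/-2.777e+00) = 6.136787
iter 3: u=1.489379  f(a)=+6.759e-04  f'(a)=-2.731e+00  a ← 6.136787 − (+6.759e-04/-2.731e+00) = 6.137034
iter 4: u=1.489319  f(a)=+4.658e-08  f'(a)=-2.731e+00  a ← 6.137034 − (+4.658e-08/-2.731e+00) = 6.137034
iter 5: u=1.489319  f(a)=+0.000e+00  f'(a)=-2.731e+00  a ← 6.137034 − (+0.000e+00/-2.731e+00) = 6.137034
converged: |Δa| < 1e-12 after 5 iterations
sag = a·(cosh(S/(2a)) − 1) = 6.137034·(cosh(1.489319) − 1) = 8.161028
T_max/T_min = cosh(S/(2a)) = 2.329800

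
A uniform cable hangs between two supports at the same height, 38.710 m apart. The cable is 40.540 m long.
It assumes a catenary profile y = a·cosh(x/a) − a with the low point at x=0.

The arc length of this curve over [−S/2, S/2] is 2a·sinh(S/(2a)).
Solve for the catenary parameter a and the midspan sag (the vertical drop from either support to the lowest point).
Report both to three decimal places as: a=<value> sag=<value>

seed: a₀ = √(S³/(24(L−S))) = √(38.710³/(24·1.830)) = 36.341562
iter 1: u=0.532586  f(a)=+2.613e-02  f'(a)=-1.036e-01  a ← 36.341562 − (+2.613e-02/-1.036e-01) = 36.593787
iter 2: u=0.528915  f(a)=+2.745e-04  f'(a)=-1.014e-01  a ← 36.593787 − (+2.745e-04/-1.014e-01) = 36.596494
iter 3: u=0.528876  f(a)=+3.102e-08  f'(a)=-1.014e-01  a ← 36.596494 − (+3.102e-08/-1.014e-01) = 36.596494
iter 4: u=0.528876  f(a)=-7.105e-15  f'(a)=-1.014e-01  a ← 36.596494 − (-7.105e-15/-1.014e-01) = 36.596494
converged: |Δa| < 1e-12 after 4 iterations
sag = a·(cosh(S/(2a)) − 1) = 36.596494·(cosh(0.528876) − 1) = 5.238614
T_max/T_min = cosh(S/(2a)) = 1.143145

a=36.596 sag=5.239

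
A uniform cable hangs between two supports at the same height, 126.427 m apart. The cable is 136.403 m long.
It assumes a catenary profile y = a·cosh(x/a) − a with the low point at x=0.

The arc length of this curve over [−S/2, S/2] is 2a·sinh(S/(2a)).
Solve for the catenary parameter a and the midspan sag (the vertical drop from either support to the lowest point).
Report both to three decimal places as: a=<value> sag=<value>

seed: a₀ = √(S³/(24(L−S))) = √(126.427³/(24·9.976)) = 91.870464
iter 1: u=0.688072  f(a)=+2.388e-01  f'(a)=-2.276e-01  a ← 91.870464 − (+2.388e-01/-2.276e-01) = 92.919667
iter 2: u=0.680303  f(a)=+4.153e-03  f'(a)=-2.198e-01  a ← 92.919667 − (+4.153e-03/-2.198e-01) = 92.938564
iter 3: u=0.680164  f(a)=+1.305e-06  f'(a)=-2.196e-01  a ← 92.938564 − (+1.305e-06/-2.196e-01) = 92.938570
iter 4: u=0.680164  f(a)=+1.421e-13  f'(a)=-2.196e-01  a ← 92.938570 − (+1.421e-13/-2.196e-01) = 92.938570
converged: |Δa| < 1e-12 after 4 iterations
sag = a·(cosh(S/(2a)) − 1) = 92.938570·(cosh(0.680164) − 1) = 22.339452
T_max/T_min = cosh(S/(2a)) = 1.240368

a=92.939 sag=22.339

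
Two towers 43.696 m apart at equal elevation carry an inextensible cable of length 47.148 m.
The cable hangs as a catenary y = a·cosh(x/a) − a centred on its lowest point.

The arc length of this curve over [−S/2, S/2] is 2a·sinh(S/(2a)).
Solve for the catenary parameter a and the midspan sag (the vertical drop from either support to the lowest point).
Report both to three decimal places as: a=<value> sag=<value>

seed: a₀ = √(S³/(24(L−S))) = √(43.696³/(24·3.452)) = 31.733758
iter 1: u=0.688478  f(a)=+8.274e-02  f'(a)=-2.280e-01  a ← 31.733758 − (+8.274e-02/-2.280e-01) = 32.096585
iter 2: u=0.680695  f(a)=+1.440e-03  f'(a)=-2.202e-01  a ← 32.096585 − (+1.440e-03/-2.202e-01) = 32.103128
iter 3: u=0.680557  f(a)=+4.537e-07  f'(a)=-2.200e-01  a ← 32.103128 − (+4.537e-07/-2.200e-01) = 32.103130
iter 4: u=0.680557  f(a)=+4.974e-14  f'(a)=-2.200e-01  a ← 32.103130 − (+4.974e-14/-2.200e-01) = 32.103130
converged: |Δa| < 1e-12 after 4 iterations
sag = a·(cosh(S/(2a)) − 1) = 32.103130·(cosh(0.680557) − 1) = 7.725810
T_max/T_min = cosh(S/(2a)) = 1.240656

a=32.103 sag=7.726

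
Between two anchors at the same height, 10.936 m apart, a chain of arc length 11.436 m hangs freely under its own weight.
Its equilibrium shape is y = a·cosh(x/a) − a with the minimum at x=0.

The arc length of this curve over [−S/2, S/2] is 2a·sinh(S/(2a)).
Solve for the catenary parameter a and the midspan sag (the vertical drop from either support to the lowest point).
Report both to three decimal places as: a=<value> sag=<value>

a=10.511 sag=1.455

seed: a₀ = √(S³/(24(L−S))) = √(10.936³/(24·0.500)) = 10.439919
iter 1: u=0.523759  f(a)=+6.903e-03  f'(a)=-9.844e-02  a ← 10.439919 − (+6.903e-03/-9.844e-02) = 10.510044
iter 2: u=0.520264  f(a)=+7.017e-05  f'(a)=-9.645e-02  a ← 10.510044 − (+7.017e-05/-9.645e-02) = 10.510771
iter 3: u=0.520228  f(a)=+7.416e-09  f'(a)=-9.643e-02  a ← 10.510771 − (+7.416e-09/-9.643e-02) = 10.510771
iter 4: u=0.520228  f(a)=-1.776e-15  f'(a)=-9.643e-02  a ← 10.510771 − (-1.776e-15/-9.643e-02) = 10.510771
converged: |Δa| < 1e-12 after 4 iterations
sag = a·(cosh(S/(2a)) − 1) = 10.510771·(cosh(0.520228) − 1) = 1.454672
T_max/T_min = cosh(S/(2a)) = 1.138398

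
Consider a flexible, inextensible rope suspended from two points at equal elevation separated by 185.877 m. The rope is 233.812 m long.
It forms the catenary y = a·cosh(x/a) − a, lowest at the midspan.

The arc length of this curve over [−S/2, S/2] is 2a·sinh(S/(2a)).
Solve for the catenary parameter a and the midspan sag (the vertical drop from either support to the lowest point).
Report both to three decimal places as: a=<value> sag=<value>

seed: a₀ = √(S³/(24(L−S))) = √(185.877³/(24·47.935)) = 74.714775
iter 1: u=1.243911  f(a)=+3.848e+00  f'(a)=-1.493e+00  a ← 74.714775 − (+3.848e+00/-1.493e+00) = 77.292254
iter 2: u=1.202430  f(a)=+2.081e-01  f'(a)=-1.335e+00  a ← 77.292254 − (+2.081e-01/-1.335e+00) = 77.448075
iter 3: u=1.200010  f(a)=+6.855e-04  f'(a)=-1.327e+00  a ← 77.448075 − (+6.855e-04/-1.327e+00) = 77.448592
iter 4: u=1.200002  f(a)=+7.494e-09  f'(a)=-1.327e+00  a ← 77.448592 − (+7.494e-09/-1.327e+00) = 77.448592
iter 5: u=1.200002  f(a)=-2.842e-14  f'(a)=-1.327e+00  a ← 77.448592 − (-2.842e-14/-1.327e+00) = 77.448592
converged: |Δa| < 1e-12 after 5 iterations
sag = a·(cosh(S/(2a)) − 1) = 77.448592·(cosh(1.200002) − 1) = 62.784419
T_max/T_min = cosh(S/(2a)) = 1.810659

a=77.449 sag=62.784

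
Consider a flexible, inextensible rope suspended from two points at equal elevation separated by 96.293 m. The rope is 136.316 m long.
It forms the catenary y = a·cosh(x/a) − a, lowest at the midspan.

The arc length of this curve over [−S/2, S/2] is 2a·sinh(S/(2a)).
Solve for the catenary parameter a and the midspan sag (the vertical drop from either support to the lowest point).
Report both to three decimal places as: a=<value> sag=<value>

seed: a₀ = √(S³/(24(L−S))) = √(96.293³/(24·40.023)) = 30.488190
iter 1: u=1.579185  f(a)=+5.297e+00  f'(a)=-3.341e+00  a ← 30.488190 − (+5.297e+00/-3.341e+00) = 32.073598
iter 2: u=1.501126  f(a)=+4.413e-01  f'(a)=-2.806e+00  a ← 32.073598 − (+4.413e-01/-2.806e+00) = 32.230858
iter 3: u=1.493801  f(a)=+3.676e-03  f'(a)=-2.759e+00  a ← 32.230858 − (+3.676e-03/-2.759e+00) = 32.232190
iter 4: u=1.493740  f(a)=+2.599e-07  f'(a)=-2.759e+00  a ← 32.232190 − (+2.599e-07/-2.759e+00) = 32.232191
iter 5: u=1.493740  f(a)=+2.842e-14  f'(a)=-2.759e+00  a ← 32.232191 − (+2.842e-14/-2.759e+00) = 32.232191
converged: |Δa| < 1e-12 after 5 iterations
sag = a·(cosh(S/(2a)) − 1) = 32.232191·(cosh(1.493740) − 1) = 43.162949
T_max/T_min = cosh(S/(2a)) = 2.339126

a=32.232 sag=43.163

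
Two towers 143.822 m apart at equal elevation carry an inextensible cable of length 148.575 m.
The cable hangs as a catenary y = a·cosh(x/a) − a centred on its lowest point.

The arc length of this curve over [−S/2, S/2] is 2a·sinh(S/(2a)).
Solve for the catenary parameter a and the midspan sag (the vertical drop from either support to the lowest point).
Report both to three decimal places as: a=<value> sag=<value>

seed: a₀ = √(S³/(24(L−S))) = √(143.822³/(24·4.753)) = 161.491050
iter 1: u=0.445294  f(a)=+4.735e-02  f'(a)=-6.004e-02  a ← 161.491050 − (+4.735e-02/-6.004e-02) = 162.279630
iter 2: u=0.443130  f(a)=+3.490e-04  f'(a)=-5.916e-02  a ← 162.279630 − (+3.490e-04/-5.916e-02) = 162.285531
iter 3: u=0.443114  f(a)=+1.928e-08  f'(a)=-5.915e-02  a ← 162.285531 − (+1.928e-08/-5.915e-02) = 162.285531
iter 4: u=0.443114  f(a)=+0.000e+00  f'(a)=-5.915e-02  a ← 162.285531 − (+0.000e+00/-5.915e-02) = 162.285531
converged: |Δa| < 1e-12 after 4 iterations
sag = a·(cosh(S/(2a)) − 1) = 162.285531·(cosh(0.443114) − 1) = 16.194793
T_max/T_min = cosh(S/(2a)) = 1.099792

a=162.286 sag=16.195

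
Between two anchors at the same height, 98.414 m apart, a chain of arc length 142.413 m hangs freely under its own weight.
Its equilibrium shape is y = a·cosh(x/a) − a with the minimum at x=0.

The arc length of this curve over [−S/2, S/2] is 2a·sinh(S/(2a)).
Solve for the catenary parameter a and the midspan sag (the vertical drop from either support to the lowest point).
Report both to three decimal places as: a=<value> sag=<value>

a=31.882 sag=46.136

seed: a₀ = √(S³/(24(L−S))) = √(98.414³/(24·43.999)) = 30.044038
iter 1: u=1.637829  f(a)=+6.293e+00  f'(a)=-3.794e+00  a ← 30.044038 − (+6.293e+00/-3.794e+00) = 31.702707
iter 2: u=1.552139  f(a)=+5.587e-01  f'(a)=-3.147e+00  a ← 31.702707 − (+5.587e-01/-3.147e+00) = 31.880213
iter 3: u=1.543497  f(a)=+5.352e-03  f'(a)=-3.087e+00  a ← 31.880213 − (+5.352e-03/-3.087e+00) = 31.881947
iter 4: u=1.543413  f(a)=+5.016e-07  f'(a)=-3.087e+00  a ← 31.881947 − (+5.016e-07/-3.087e+00) = 31.881947
iter 5: u=1.543413  f(a)=+0.000e+00  f'(a)=-3.087e+00  a ← 31.881947 − (+0.000e+00/-3.087e+00) = 31.881947
converged: |Δa| < 1e-12 after 5 iterations
sag = a·(cosh(S/(2a)) − 1) = 31.881947·(cosh(1.543413) − 1) = 46.136155
T_max/T_min = cosh(S/(2a)) = 2.447093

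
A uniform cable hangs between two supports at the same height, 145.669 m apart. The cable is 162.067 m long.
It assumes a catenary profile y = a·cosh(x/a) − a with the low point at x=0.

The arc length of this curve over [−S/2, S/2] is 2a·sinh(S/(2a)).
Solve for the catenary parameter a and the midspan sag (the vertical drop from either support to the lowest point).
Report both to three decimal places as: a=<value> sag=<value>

a=90.083 sag=31.084

seed: a₀ = √(S³/(24(L−S))) = √(145.669³/(24·16.398)) = 88.623653
iter 1: u=0.821840  f(a)=+5.628e-01  f'(a)=-3.957e-01  a ← 88.623653 − (+5.628e-01/-3.957e-01) = 90.045989
iter 2: u=0.808859  f(a)=+1.383e-02  f'(a)=-3.764e-01  a ← 90.045989 − (+1.383e-02/-3.764e-01) = 90.082741
iter 3: u=0.808529  f(a)=+8.827e-06  f'(a)=-3.759e-01  a ← 90.082741 − (+8.827e-06/-3.759e-01) = 90.082764
iter 4: u=0.808529  f(a)=+3.610e-12  f'(a)=-3.759e-01  a ← 90.082764 − (+3.610e-12/-3.759e-01) = 90.082764
converged: |Δa| < 1e-12 after 4 iterations
sag = a·(cosh(S/(2a)) − 1) = 90.082764·(cosh(0.808529) − 1) = 31.083785
T_max/T_min = cosh(S/(2a)) = 1.345058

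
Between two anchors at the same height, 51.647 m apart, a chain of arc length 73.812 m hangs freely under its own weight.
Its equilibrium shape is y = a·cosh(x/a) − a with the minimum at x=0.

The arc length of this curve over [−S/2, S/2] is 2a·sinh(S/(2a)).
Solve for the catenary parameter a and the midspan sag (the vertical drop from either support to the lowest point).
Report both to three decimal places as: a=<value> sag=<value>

a=17.041 sag=23.609

seed: a₀ = √(S³/(24(L−S))) = √(51.647³/(24·22.165)) = 16.092672
iter 1: u=1.604674  f(a)=+3.035e+00  f'(a)=-3.532e+00  a ← 16.092672 − (+3.035e+00/-3.532e+00) = 16.951879
iter 2: u=1.523341  f(a)=+2.600e-01  f'(a)=-2.951e+00  a ← 16.951879 − (+2.600e-01/-2.951e+00) = 17.039995
iter 3: u=1.515464  f(a)=+2.303e-03  f'(a)=-2.899e+00  a ← 17.039995 − (+2.303e-03/-2.899e+00) = 17.040790
iter 4: u=1.515393  f(a)=+1.843e-07  f'(a)=-2.898e+00  a ← 17.040790 − (+1.843e-07/-2.898e+00) = 17.040790
iter 5: u=1.515393  f(a)=+0.000e+00  f'(a)=-2.898e+00  a ← 17.040790 − (+0.000e+00/-2.898e+00) = 17.040790
converged: |Δa| < 1e-12 after 5 iterations
sag = a·(cosh(S/(2a)) − 1) = 17.040790·(cosh(1.515393) − 1) = 23.609442
T_max/T_min = cosh(S/(2a)) = 2.385466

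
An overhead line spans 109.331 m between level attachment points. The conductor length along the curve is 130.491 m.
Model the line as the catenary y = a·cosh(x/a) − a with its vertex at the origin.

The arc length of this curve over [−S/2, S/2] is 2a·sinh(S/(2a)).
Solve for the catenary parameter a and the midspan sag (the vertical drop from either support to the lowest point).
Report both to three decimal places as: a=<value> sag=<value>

a=52.140 sag=31.380

seed: a₀ = √(S³/(24(L−S))) = √(109.331³/(24·21.160)) = 50.728442
iter 1: u=1.077610  f(a)=+1.263e+00  f'(a)=-9.352e-01  a ← 50.728442 − (+1.263e+00/-9.352e-01) = 52.079043
iter 2: u=1.049664  f(a)=+5.220e-02  f'(a)=-8.594e-01  a ← 52.079043 − (+5.220e-02/-8.594e-01) = 52.139788
iter 3: u=1.048441  f(a)=+9.768e-05  f'(a)=-8.562e-01  a ← 52.139788 − (+9.768e-05/-8.562e-01) = 52.139902
iter 4: u=1.048439  f(a)=+3.434e-10  f'(a)=-8.562e-01  a ← 52.139902 − (+3.434e-10/-8.562e-01) = 52.139902
iter 5: u=1.048439  f(a)=+0.000e+00  f'(a)=-8.562e-01  a ← 52.139902 − (+0.000e+00/-8.562e-01) = 52.139902
converged: |Δa| < 1e-12 after 5 iterations
sag = a·(cosh(S/(2a)) − 1) = 52.139902·(cosh(1.048439) − 1) = 31.379824
T_max/T_min = cosh(S/(2a)) = 1.601839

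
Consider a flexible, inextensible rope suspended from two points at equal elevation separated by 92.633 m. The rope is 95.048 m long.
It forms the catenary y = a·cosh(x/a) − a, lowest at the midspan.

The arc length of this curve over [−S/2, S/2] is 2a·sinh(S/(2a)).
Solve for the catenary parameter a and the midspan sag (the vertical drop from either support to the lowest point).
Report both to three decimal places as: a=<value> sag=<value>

seed: a₀ = √(S³/(24(L−S))) = √(92.633³/(24·2.415)) = 117.107418
iter 1: u=0.395504  f(a)=+1.896e-02  f'(a)=-4.189e-02  a ← 117.107418 − (+1.896e-02/-4.189e-02) = 117.559968
iter 2: u=0.393982  f(a)=+1.105e-04  f'(a)=-4.141e-02  a ← 117.559968 − (+1.105e-04/-4.141e-02) = 117.562636
iter 3: u=0.393973  f(a)=+3.799e-09  f'(a)=-4.140e-02  a ← 117.562636 − (+3.799e-09/-4.140e-02) = 117.562636
iter 4: u=0.393973  f(a)=+1.421e-14  f'(a)=-4.140e-02  a ← 117.562636 − (+1.421e-14/-4.140e-02) = 117.562636
converged: |Δa| < 1e-12 after 4 iterations
sag = a·(cosh(S/(2a)) − 1) = 117.562636·(cosh(0.393973) − 1) = 9.242348
T_max/T_min = cosh(S/(2a)) = 1.078616

a=117.563 sag=9.242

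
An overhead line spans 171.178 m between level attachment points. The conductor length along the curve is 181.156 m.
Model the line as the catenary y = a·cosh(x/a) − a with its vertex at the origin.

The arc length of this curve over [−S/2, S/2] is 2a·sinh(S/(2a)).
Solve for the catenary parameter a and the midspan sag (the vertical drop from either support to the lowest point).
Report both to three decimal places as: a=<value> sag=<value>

a=145.974 sag=25.819

seed: a₀ = √(S³/(24(L−S))) = √(171.178³/(24·9.978)) = 144.725331
iter 1: u=0.591389  f(a)=+1.759e-01  f'(a)=-1.428e-01  a ← 144.725331 − (+1.759e-01/-1.428e-01) = 145.957687
iter 2: u=0.586396  f(a)=+2.273e-03  f'(a)=-1.391e-01  a ← 145.957687 − (+2.273e-03/-1.391e-01) = 145.974025
iter 3: u=0.586330  f(a)=+3.902e-07  f'(a)=-1.391e-01  a ← 145.974025 − (+3.902e-07/-1.391e-01) = 145.974028
iter 4: u=0.586330  f(a)=+5.684e-14  f'(a)=-1.391e-01  a ← 145.974028 − (+5.684e-14/-1.391e-01) = 145.974028
converged: |Δa| < 1e-12 after 4 iterations
sag = a·(cosh(S/(2a)) − 1) = 145.974028·(cosh(0.586330) − 1) = 25.818844
T_max/T_min = cosh(S/(2a)) = 1.176873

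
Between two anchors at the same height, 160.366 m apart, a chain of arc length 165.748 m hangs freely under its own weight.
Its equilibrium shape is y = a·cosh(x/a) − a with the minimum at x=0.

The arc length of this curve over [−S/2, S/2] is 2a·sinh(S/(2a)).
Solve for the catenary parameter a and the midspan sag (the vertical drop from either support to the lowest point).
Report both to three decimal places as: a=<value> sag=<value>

seed: a₀ = √(S³/(24(L−S))) = √(160.366³/(24·5.382)) = 178.686185
iter 1: u=0.448736  f(a)=+5.445e-02  f'(a)=-6.146e-02  a ← 178.686185 − (+5.445e-02/-6.146e-02) = 179.572069
iter 2: u=0.446523  f(a)=+4.076e-04  f'(a)=-6.054e-02  a ← 179.572069 − (+4.076e-04/-6.054e-02) = 179.578800
iter 3: u=0.446506  f(a)=+2.322e-08  f'(a)=-6.054e-02  a ← 179.578800 − (+2.322e-08/-6.054e-02) = 179.578801
iter 4: u=0.446506  f(a)=+2.842e-14  f'(a)=-6.054e-02  a ← 179.578801 − (+2.842e-14/-6.054e-02) = 179.578801
converged: |Δa| < 1e-12 after 4 iterations
sag = a·(cosh(S/(2a)) − 1) = 179.578801·(cosh(0.446506) − 1) = 18.200484
T_max/T_min = cosh(S/(2a)) = 1.101351

a=179.579 sag=18.200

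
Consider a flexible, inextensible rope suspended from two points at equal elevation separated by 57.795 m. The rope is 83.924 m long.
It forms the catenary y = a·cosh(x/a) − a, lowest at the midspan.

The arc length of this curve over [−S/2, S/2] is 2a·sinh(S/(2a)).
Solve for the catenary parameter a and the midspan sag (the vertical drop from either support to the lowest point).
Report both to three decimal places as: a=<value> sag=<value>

seed: a₀ = √(S³/(24(L−S))) = √(57.795³/(24·26.129)) = 17.545607
iter 1: u=1.646994  f(a)=+3.782e+00  f'(a)=-3.869e+00  a ← 17.545607 − (+3.782e+00/-3.869e+00) = 18.523099
iter 2: u=1.560079  f(a)=+3.390e-01  f'(a)=-3.203e+00  a ← 18.523099 − (+3.390e-01/-3.203e+00) = 18.628931
iter 3: u=1.551216  f(a)=+3.318e-03  f'(a)=-3.141e+00  a ← 18.628931 − (+3.318e-03/-3.141e+00) = 18.629988
iter 4: u=1.551128  f(a)=+3.246e-07  f'(a)=-3.140e+00  a ← 18.629988 − (+3.246e-07/-3.140e+00) = 18.629988
iter 5: u=1.551128  f(a)=+1.421e-14  f'(a)=-3.140e+00  a ← 18.629988 − (+1.421e-14/-3.140e+00) = 18.629988
converged: |Δa| < 1e-12 after 5 iterations
sag = a·(cosh(S/(2a)) − 1) = 18.629988·(cosh(1.551128) − 1) = 27.281731
T_max/T_min = cosh(S/(2a)) = 2.464399

a=18.630 sag=27.282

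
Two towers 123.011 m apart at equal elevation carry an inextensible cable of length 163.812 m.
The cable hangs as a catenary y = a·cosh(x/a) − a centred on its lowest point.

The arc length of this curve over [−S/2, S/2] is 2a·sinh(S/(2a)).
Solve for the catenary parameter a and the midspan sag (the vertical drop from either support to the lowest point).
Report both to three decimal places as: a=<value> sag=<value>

seed: a₀ = √(S³/(24(L−S))) = √(123.011³/(24·40.801)) = 43.598836
iter 1: u=1.410714  f(a)=+4.258e+00  f'(a)=-2.272e+00  a ← 43.598836 − (+4.258e+00/-2.272e+00) = 45.473157
iter 2: u=1.352567  f(a)=+2.900e-01  f'(a)=-1.972e+00  a ← 45.473157 − (+2.900e-01/-1.972e+00) = 45.620207
iter 3: u=1.348207  f(a)=+1.562e-03  f'(a)=-1.951e+00  a ← 45.620207 − (+1.562e-03/-1.951e+00) = 45.621008
iter 4: u=1.348184  f(a)=+4.587e-08  f'(a)=-1.951e+00  a ← 45.621008 − (+4.587e-08/-1.951e+00) = 45.621008
iter 5: u=1.348184  f(a)=-2.842e-14  f'(a)=-1.951e+00  a ← 45.621008 − (-2.842e-14/-1.951e+00) = 45.621008
converged: |Δa| < 1e-12 after 5 iterations
sag = a·(cosh(S/(2a)) − 1) = 45.621008·(cosh(1.348184) − 1) = 48.133295
T_max/T_min = cosh(S/(2a)) = 2.055069

a=45.621 sag=48.133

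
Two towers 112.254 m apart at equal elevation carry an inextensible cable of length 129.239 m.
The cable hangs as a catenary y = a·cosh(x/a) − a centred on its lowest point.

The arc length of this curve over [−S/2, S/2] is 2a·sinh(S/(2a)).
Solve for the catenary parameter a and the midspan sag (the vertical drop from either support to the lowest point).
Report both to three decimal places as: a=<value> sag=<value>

a=60.199 sag=28.116

seed: a₀ = √(S³/(24(L−S))) = √(112.254³/(24·16.985)) = 58.906652
iter 1: u=0.952813  f(a)=+7.879e-01  f'(a)=-6.308e-01  a ← 58.906652 − (+7.879e-01/-6.308e-01) = 60.155743
iter 2: u=0.933028  f(a)=+2.576e-02  f'(a)=-5.901e-01  a ← 60.155743 − (+2.576e-02/-5.901e-01) = 60.199390
iter 3: u=0.932352  f(a)=+2.959e-05  f'(a)=-5.888e-01  a ← 60.199390 − (+2.959e-05/-5.888e-01) = 60.199441
iter 4: u=0.932351  f(a)=+3.914e-11  f'(a)=-5.888e-01  a ← 60.199441 − (+3.914e-11/-5.888e-01) = 60.199441
iter 5: u=0.932351  f(a)=+0.000e+00  f'(a)=-5.888e-01  a ← 60.199441 − (+0.000e+00/-5.888e-01) = 60.199441
converged: |Δa| < 1e-12 after 5 iterations
sag = a·(cosh(S/(2a)) − 1) = 60.199441·(cosh(0.932351) − 1) = 28.116200
T_max/T_min = cosh(S/(2a)) = 1.467051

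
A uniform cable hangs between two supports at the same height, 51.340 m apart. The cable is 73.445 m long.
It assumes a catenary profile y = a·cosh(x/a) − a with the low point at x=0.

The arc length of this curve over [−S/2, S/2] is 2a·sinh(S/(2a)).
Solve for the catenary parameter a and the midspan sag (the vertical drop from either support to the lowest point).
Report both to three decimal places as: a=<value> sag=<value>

seed: a₀ = √(S³/(24(L−S))) = √(51.340³/(24·22.105)) = 15.971030
iter 1: u=1.607285  f(a)=+3.037e+00  f'(a)=-3.552e+00  a ← 15.971030 − (+3.037e+00/-3.552e+00) = 16.826022
iter 2: u=1.525613  f(a)=+2.610e-01  f'(a)=-2.966e+00  a ← 16.826022 − (+2.610e-01/-2.966e+00) = 16.914003
iter 3: u=1.517677  f(a)=+2.326e-03  f'(a)=-2.913e+00  a ← 16.914003 − (+2.326e-03/-2.913e+00) = 16.914801
iter 4: u=1.517606  f(a)=+1.885e-07  f'(a)=-2.913e+00  a ← 16.914801 − (+1.885e-07/-2.913e+00) = 16.914801
iter 5: u=1.517606  f(a)=+0.000e+00  f'(a)=-2.913e+00  a ← 16.914801 − (+0.000e+00/-2.913e+00) = 16.914801
converged: |Δa| < 1e-12 after 5 iterations
sag = a·(cosh(S/(2a)) − 1) = 16.914801·(cosh(1.517606) − 1) = 23.516035
T_max/T_min = cosh(S/(2a)) = 2.390264

a=16.915 sag=23.516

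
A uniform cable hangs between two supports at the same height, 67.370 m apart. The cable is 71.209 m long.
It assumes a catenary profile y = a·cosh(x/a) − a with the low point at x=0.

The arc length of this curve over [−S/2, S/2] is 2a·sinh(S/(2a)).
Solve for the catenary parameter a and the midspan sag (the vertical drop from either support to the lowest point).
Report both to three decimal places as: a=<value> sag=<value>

a=58.094 sag=10.043

seed: a₀ = √(S³/(24(L−S))) = √(67.370³/(24·3.839)) = 57.608311
iter 1: u=0.584725  f(a)=+6.617e-02  f'(a)=-1.379e-01  a ← 57.608311 − (+6.617e-02/-1.379e-01) = 58.088143
iter 2: u=0.579895  f(a)=+8.358e-04  f'(a)=-1.344e-01  a ← 58.088143 − (+8.358e-04/-1.344e-01) = 58.094360
iter 3: u=0.579833  f(a)=+1.371e-07  f'(a)=-1.344e-01  a ← 58.094360 − (+1.371e-07/-1.344e-01) = 58.094361
iter 4: u=0.579833  f(a)=+1.421e-14  f'(a)=-1.344e-01  a ← 58.094361 − (+1.421e-14/-1.344e-01) = 58.094361
converged: |Δa| < 1e-12 after 4 iterations
sag = a·(cosh(S/(2a)) − 1) = 58.094361·(cosh(0.579833) − 1) = 10.042525
T_max/T_min = cosh(S/(2a)) = 1.172866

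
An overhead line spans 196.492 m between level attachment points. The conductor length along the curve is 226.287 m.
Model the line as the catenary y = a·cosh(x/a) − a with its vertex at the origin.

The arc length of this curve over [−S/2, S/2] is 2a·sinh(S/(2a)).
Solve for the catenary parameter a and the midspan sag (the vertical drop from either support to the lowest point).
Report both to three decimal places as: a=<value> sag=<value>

seed: a₀ = √(S³/(24(L−S))) = √(196.492³/(24·29.795)) = 103.000657
iter 1: u=0.953839  f(a)=+1.385e+00  f'(a)=-6.329e-01  a ← 103.000657 − (+1.385e+00/-6.329e-01) = 105.189134
iter 2: u=0.933994  f(a)=+4.538e-02  f'(a)=-5.921e-01  a ← 105.189134 − (+4.538e-02/-5.921e-01) = 105.265775
iter 3: u=0.933314  f(a)=+5.235e-05  f'(a)=-5.907e-01  a ← 105.265775 − (+5.235e-05/-5.907e-01) = 105.265863
iter 4: u=0.933313  f(a)=+6.983e-11  f'(a)=-5.907e-01  a ← 105.265863 − (+6.983e-11/-5.907e-01) = 105.265863
iter 5: u=0.933313  f(a)=+2.842e-14  f'(a)=-5.907e-01  a ← 105.265863 − (+2.842e-14/-5.907e-01) = 105.265863
converged: |Δa| < 1e-12 after 5 iterations
sag = a·(cosh(S/(2a)) − 1) = 105.265863·(cosh(0.933313) − 1) = 49.273302
T_max/T_min = cosh(S/(2a)) = 1.468084

a=105.266 sag=49.273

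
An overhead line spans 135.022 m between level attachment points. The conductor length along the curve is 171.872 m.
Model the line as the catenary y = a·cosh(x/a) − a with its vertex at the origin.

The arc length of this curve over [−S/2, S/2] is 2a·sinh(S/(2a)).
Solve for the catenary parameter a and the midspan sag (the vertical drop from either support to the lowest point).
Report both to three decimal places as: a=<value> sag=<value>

a=54.794 sag=47.124

seed: a₀ = √(S³/(24(L−S))) = √(135.022³/(24·36.850)) = 52.757285
iter 1: u=1.279653  f(a)=+3.137e+00  f'(a)=-1.640e+00  a ← 52.757285 − (+3.137e+00/-1.640e+00) = 54.670944
iter 2: u=1.234861  f(a)=+1.788e-01  f'(a)=-1.457e+00  a ← 54.670944 − (+1.788e-01/-1.457e+00) = 54.793613
iter 3: u=1.232096  f(a)=+6.582e-04  f'(a)=-1.447e+00  a ← 54.793613 − (+6.582e-04/-1.447e+00) = 54.794068
iter 4: u=1.232086  f(a)=+8.994e-09  f'(a)=-1.447e+00  a ← 54.794068 − (+8.994e-09/-1.447e+00) = 54.794068
iter 5: u=1.232086  f(a)=+0.000e+00  f'(a)=-1.447e+00  a ← 54.794068 − (+0.000e+00/-1.447e+00) = 54.794068
converged: |Δa| < 1e-12 after 5 iterations
sag = a·(cosh(S/(2a)) − 1) = 54.794068·(cosh(1.232086) − 1) = 47.124458
T_max/T_min = cosh(S/(2a)) = 1.860028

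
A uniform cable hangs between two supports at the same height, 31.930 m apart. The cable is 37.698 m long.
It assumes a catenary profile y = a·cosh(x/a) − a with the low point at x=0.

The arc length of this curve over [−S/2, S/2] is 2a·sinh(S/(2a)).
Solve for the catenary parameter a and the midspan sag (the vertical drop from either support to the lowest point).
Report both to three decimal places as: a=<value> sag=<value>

seed: a₀ = √(S³/(24(L−S))) = √(31.930³/(24·5.768)) = 15.334871
iter 1: u=1.041091  f(a)=+3.208e-01  f'(a)=-8.370e-01  a ← 15.334871 − (+3.208e-01/-8.370e-01) = 15.718105
iter 2: u=1.015708  f(a)=+1.242e-02  f'(a)=-7.734e-01  a ← 15.718105 − (+1.242e-02/-7.734e-01) = 15.734163
iter 3: u=1.014671  f(a)=+2.027e-05  f'(a)=-7.708e-01  a ← 15.734163 − (+2.027e-05/-7.708e-01) = 15.734189
iter 4: u=1.014669  f(a)=+5.422e-11  f'(a)=-7.708e-01  a ← 15.734189 − (+5.422e-11/-7.708e-01) = 15.734189
iter 5: u=1.014669  f(a)=+7.105e-15  f'(a)=-7.708e-01  a ← 15.734189 − (+7.105e-15/-7.708e-01) = 15.734189
converged: |Δa| < 1e-12 after 5 iterations
sag = a·(cosh(S/(2a)) − 1) = 15.734189·(cosh(1.014669) − 1) = 8.818805
T_max/T_min = cosh(S/(2a)) = 1.560487

a=15.734 sag=8.819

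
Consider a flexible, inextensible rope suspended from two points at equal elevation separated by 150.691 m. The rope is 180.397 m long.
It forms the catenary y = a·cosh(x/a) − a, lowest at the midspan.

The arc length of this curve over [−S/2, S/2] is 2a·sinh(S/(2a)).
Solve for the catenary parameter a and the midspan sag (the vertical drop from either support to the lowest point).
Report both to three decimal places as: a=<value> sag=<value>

a=71.241 sag=43.698

seed: a₀ = √(S³/(24(L−S))) = √(150.691³/(24·29.706)) = 69.279264
iter 1: u=1.087562  f(a)=+1.807e+00  f'(a)=-9.634e-01  a ← 69.279264 − (+1.807e+00/-9.634e-01) = 71.155040
iter 2: u=1.058892  f(a)=+7.599e-02  f'(a)=-8.839e-01  a ← 71.155040 − (+7.599e-02/-8.839e-01) = 71.241015
iter 3: u=1.057614  f(a)=+1.475e-04  f'(a)=-8.805e-01  a ← 71.241015 − (+1.475e-04/-8.805e-01) = 71.241182
iter 4: u=1.057612  f(a)=+5.575e-10  f'(a)=-8.805e-01  a ← 71.241182 − (+5.575e-10/-8.805e-01) = 71.241182
iter 5: u=1.057612  f(a)=+0.000e+00  f'(a)=-8.805e-01  a ← 71.241182 − (+0.000e+00/-8.805e-01) = 71.241182
converged: |Δa| < 1e-12 after 5 iterations
sag = a·(cosh(S/(2a)) − 1) = 71.241182·(cosh(1.057612) − 1) = 43.698260
T_max/T_min = cosh(S/(2a)) = 1.613385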